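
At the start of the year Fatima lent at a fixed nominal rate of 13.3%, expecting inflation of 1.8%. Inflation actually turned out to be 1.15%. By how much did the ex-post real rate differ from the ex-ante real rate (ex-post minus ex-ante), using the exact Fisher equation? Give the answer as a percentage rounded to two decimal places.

Ex-ante: (1 + 0.1330)/(1 + 0.0180) − 1 = 11.2967%
Ex-post: (1 + 0.1330)/(1 + 0.0115) − 1 = 12.0119%
Difference (ex-post − ex-ante) = 0.7152% → 0.72%.

0.72%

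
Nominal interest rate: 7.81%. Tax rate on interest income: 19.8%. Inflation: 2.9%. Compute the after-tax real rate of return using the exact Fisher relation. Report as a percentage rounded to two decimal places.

After-tax nominal return = 7.81% × (1 − 0.198) = 6.26362%.
1 + r = 1.0626362 / 1.02900 = 1.032688
After-tax real rate = 1.032688 − 1 → 3.27%.

3.27%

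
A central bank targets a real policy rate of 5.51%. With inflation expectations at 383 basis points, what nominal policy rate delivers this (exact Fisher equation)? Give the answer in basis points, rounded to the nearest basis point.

(1 + i) = (1 + r)(1 + π) = 1.05510 × 1.03830 = 1.09551033
i = 1.09551033 − 1, so the required nominal rate is 955 basis points.

955 basis points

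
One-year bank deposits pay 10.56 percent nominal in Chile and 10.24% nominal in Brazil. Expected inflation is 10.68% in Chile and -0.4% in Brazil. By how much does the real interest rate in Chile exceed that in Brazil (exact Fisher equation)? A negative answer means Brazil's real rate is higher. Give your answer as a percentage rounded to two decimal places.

-10.79%

Chile: (1 + 0.1056)/(1 + 0.1068) − 1 = -0.1084%
Brazil: (1 + 0.1024)/(1 − 0.0040) − 1 = 10.6827%
Differential = -0.1084% − 10.6827% = -10.7912% → -10.79%.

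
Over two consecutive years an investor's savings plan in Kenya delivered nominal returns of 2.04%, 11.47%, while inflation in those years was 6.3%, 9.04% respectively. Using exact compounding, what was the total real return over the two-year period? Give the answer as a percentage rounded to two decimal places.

-1.87%

Nominal growth factor = 1.0204 × 1.1147 = 1.137440
Price-level growth factor = 1.0630 × 1.0904 = 1.159095
Real growth factor = 1.137440 / 1.159095 = 0.981317
Total real return = 0.981317 − 1 → -1.87%.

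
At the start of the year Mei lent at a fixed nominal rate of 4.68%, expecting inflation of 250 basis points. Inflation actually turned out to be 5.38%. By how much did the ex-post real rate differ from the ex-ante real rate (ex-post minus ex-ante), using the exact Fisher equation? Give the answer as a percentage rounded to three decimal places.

-2.791%

Ex-ante: (1 + 0.0468)/(1 + 0.0250) − 1 = 2.1268%
Ex-post: (1 + 0.0468)/(1 + 0.0538) − 1 = -0.6643%
Difference (ex-post − ex-ante) = -2.7911% → -2.791%.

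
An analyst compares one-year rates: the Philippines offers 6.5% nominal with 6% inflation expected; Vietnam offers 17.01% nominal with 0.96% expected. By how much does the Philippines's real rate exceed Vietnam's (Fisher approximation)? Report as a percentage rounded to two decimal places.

The Philippines: 6.5% − 6% = 0.500%
Vietnam: 17.01% − 0.96% = 16.050%
Differential = -15.550% → -15.55%.

-15.55%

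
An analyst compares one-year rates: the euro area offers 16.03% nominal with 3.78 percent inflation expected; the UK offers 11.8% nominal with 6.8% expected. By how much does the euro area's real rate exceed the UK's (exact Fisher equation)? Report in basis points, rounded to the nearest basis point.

The euro area: (1 + 0.1603)/(1 + 0.0378) − 1 = 11.8038%
The UK: (1 + 0.1180)/(1 + 0.0680) − 1 = 4.6816%
Differential = 11.8038% − 4.6816% = 7.1222% → 712 basis points.

712 basis points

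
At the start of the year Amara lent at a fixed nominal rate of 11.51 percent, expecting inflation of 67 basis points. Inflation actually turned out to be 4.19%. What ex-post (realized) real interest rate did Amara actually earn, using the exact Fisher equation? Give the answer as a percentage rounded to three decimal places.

7.026%

Ex-post: (1 + 0.1151)/(1 + 0.0419) − 1 = 7.0256%
So the realized real rate is 7.026%.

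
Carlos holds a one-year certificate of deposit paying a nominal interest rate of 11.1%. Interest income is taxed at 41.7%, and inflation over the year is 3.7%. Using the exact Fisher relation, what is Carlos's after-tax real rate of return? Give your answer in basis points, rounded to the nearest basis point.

267 basis points

After-tax nominal return = 11.1% × (1 − 0.417) = 6.4713%.
1 + r = 1.064713 / 1.03700 = 1.026724
After-tax real rate = 1.026724 − 1 → 267 basis points.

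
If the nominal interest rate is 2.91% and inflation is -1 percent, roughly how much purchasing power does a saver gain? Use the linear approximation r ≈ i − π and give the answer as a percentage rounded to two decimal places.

3.91%

r ≈ i − π = 2.91% − (-1%) = 3.91%.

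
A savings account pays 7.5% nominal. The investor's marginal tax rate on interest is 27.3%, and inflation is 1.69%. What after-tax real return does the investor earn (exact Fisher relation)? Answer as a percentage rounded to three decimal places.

After-tax nominal return = 7.5% × (1 − 0.273) = 5.4525%.
1 + r = 1.054525 / 1.01690 = 1.037000
After-tax real rate = 1.037000 − 1 → 3.700%.

3.700%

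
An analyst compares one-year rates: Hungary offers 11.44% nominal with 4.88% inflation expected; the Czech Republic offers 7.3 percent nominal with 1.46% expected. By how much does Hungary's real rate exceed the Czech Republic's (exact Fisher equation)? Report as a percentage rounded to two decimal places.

Hungary: (1 + 0.1144)/(1 + 0.0488) − 1 = 6.2548%
The Czech Republic: (1 + 0.0730)/(1 + 0.0146) − 1 = 5.7560%
Differential = 6.2548% − 5.7560% = 0.4988% → 0.50%.

0.50%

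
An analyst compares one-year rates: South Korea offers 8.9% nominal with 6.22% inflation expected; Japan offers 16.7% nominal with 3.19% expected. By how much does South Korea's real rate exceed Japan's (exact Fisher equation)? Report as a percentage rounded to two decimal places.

-10.57%

South Korea: (1 + 0.0890)/(1 + 0.0622) − 1 = 2.5231%
Japan: (1 + 0.1670)/(1 + 0.0319) − 1 = 13.0924%
Differential = 2.5231% − 13.0924% = -10.5693% → -10.57%.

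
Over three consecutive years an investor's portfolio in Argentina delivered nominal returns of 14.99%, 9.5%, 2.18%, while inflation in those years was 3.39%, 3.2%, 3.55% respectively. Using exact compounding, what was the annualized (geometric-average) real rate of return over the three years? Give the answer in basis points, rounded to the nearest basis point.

Compound the nominal returns: 1.1499 × 1.0950 × 1.0218 = 1.28658976.
Compound inflation: 1.0339 × 1.0320 × 1.0355 = 1.10486276.
Deflate: 1.28658976 / 1.10486276 = 1.16447925.
Annualized real rate = 1.16447925^(1/3) − 1 = 5.2068% → 521 basis points.

521 basis points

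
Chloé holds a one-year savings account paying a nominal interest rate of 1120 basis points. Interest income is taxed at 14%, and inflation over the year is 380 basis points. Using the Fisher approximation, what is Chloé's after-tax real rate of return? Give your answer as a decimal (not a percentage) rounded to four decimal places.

0.0583

After-tax nominal return = 11.2% × (1 − 0.14) = 9.6320%.
r ≈ 9.6320% − 3.8% → 0.0583.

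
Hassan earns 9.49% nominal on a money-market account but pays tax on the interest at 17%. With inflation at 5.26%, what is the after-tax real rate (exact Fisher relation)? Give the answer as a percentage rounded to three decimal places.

2.486%

After-tax nominal return = 9.49% × (1 − 0.17) = 7.8767%.
1 + r = 1.078767 / 1.05260 = 1.024859
After-tax real rate = 1.024859 − 1 → 2.486%.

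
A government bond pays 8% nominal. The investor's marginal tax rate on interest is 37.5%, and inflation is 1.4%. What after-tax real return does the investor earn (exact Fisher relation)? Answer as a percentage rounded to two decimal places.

After-tax nominal return = 8% × (1 − 0.375) = 5.0000%.
1 + r = 1.05000 / 1.01400 = 1.035503
After-tax real rate = 1.035503 − 1 → 3.55%.

3.55%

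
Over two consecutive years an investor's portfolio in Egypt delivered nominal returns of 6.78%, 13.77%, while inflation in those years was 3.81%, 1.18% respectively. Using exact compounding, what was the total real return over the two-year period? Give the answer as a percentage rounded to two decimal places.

15.66%

Compound the nominal returns: 1.0678 × 1.1377 = 1.214836.
Compound inflation: 1.0381 × 1.0118 = 1.050350.
Deflate: 1.214836 / 1.050350 = 1.156602.
Total real return = 1.156602 − 1 → 15.66%.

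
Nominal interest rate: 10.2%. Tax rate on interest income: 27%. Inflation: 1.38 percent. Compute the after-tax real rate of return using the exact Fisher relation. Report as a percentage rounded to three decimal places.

5.983%

After-tax nominal return = 10.2% × (1 − 0.27) = 7.4460%.
1 + r = 1.07446 / 1.01380 = 1.059834
After-tax real rate = 1.059834 − 1 → 5.983%.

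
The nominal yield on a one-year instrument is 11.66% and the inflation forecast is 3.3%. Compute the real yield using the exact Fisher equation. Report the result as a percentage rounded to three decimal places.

1 + r = 1.11660 / 1.03300 = 1.080929
r = 1.080929 − 1 = 8.0929%, i.e. 8.093%.

8.093%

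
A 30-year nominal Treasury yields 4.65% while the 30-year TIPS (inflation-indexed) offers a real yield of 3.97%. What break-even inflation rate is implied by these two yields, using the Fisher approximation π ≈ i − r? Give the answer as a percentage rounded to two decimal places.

π ≈ i − r = 4.65% − 3.97% → 0.68%.

0.68%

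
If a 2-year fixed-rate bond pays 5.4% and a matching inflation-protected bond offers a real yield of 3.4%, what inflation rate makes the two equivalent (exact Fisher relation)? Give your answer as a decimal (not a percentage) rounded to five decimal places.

0.01934

(1 + π) = (1 + i)/(1 + r) = 1.05400 / 1.03400 = 1.019342
Break-even inflation = 1.019342 − 1 → 0.01934.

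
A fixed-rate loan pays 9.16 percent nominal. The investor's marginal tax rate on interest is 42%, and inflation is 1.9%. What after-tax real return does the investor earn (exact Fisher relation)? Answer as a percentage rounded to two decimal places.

3.35%

After-tax nominal return = 9.16% × (1 − 0.42) = 5.3128%.
1 + r = 1.053128 / 1.01900 = 1.033492
After-tax real rate = 1.033492 − 1 → 3.35%.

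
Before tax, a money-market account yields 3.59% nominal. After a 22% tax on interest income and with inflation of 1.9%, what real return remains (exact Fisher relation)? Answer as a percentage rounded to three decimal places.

0.883%

After-tax nominal return = 3.59% × (1 − 0.22) = 2.8002%.
1 + r = 1.028002 / 1.01900 = 1.008834
After-tax real rate = 1.008834 − 1 → 0.883%.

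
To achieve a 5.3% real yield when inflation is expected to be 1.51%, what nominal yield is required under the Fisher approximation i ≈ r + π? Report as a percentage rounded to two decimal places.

i ≈ r + π = 5.3% + 1.51% = 6.81%.

6.81%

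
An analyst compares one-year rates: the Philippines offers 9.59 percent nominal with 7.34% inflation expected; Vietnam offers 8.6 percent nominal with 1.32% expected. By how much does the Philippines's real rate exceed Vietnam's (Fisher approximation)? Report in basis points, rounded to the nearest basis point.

The Philippines: 9.59% − 7.34% = 2.250%
Vietnam: 8.6% − 1.32% = 7.280%
Differential = -5.030% → -503 basis points.

-503 basis points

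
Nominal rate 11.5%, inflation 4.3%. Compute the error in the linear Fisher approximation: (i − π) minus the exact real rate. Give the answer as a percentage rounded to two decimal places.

0.30%

Approximate: r ≈ 11.500% − 4.300% = 7.2000%
Exact: (1 + 0.1150)/(1 + 0.0430) − 1 = 6.9032%
Error = 7.2000% − 6.9032% = 0.2968% → 0.30%.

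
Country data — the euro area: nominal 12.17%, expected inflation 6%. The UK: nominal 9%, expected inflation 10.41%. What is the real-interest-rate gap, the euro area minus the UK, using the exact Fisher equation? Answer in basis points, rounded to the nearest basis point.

710 basis points

The euro area: (1 + 0.1217)/(1 + 0.0600) − 1 = 5.8208%
The UK: (1 + 0.0900)/(1 + 0.1041) − 1 = -1.2771%
Differential = 5.8208% − (-1.2771%) = 7.0978% → 710 basis points.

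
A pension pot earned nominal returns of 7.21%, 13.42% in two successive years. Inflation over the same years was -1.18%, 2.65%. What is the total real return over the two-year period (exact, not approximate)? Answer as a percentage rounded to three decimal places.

19.873%

Compound the nominal returns: 1.0721 × 1.1342 = 1.215976.
Compound inflation: 0.9882 × 1.0265 = 1.014387.
Deflate: 1.215976 / 1.014387 = 1.198729.
Total real return = 1.198729 − 1 → 19.873%.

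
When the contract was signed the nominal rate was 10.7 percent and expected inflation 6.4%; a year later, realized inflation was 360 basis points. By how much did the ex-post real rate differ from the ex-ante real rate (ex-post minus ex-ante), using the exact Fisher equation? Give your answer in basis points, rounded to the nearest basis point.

281 basis points

Ex-ante: (1 + 0.1070)/(1 + 0.0640) − 1 = 4.0414%
Ex-post: (1 + 0.1070)/(1 + 0.0360) − 1 = 6.8533%
Difference (ex-post − ex-ante) = 2.8119% → 281 basis points.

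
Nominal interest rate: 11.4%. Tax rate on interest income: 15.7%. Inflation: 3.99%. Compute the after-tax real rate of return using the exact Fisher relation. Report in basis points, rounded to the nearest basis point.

After-tax nominal return = 11.4% × (1 − 0.157) = 9.6102%.
1 + r = 1.096102 / 1.03990 = 1.054046
After-tax real rate = 1.054046 − 1 → 540 basis points.

540 basis points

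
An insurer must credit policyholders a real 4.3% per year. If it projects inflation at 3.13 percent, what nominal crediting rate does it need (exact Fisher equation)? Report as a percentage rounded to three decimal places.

(1 + i) = (1 + r)(1 + π) = 1.04300 × 1.03130 = 1.0756459
i = 1.0756459 − 1, so the required nominal rate is 7.565%.

7.565%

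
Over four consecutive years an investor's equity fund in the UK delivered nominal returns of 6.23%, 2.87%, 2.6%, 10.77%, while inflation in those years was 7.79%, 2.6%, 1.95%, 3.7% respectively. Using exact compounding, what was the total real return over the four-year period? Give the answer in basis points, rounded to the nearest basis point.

622 basis points

Nominal growth factor = 1.0623 × 1.0287 × 1.0260 × 1.1077 = 1.241954
Price-level growth factor = 1.0779 × 1.0260 × 1.0195 × 1.0370 = 1.169208
Real growth factor = 1.241954 / 1.169208 = 1.062218
Total real return = 1.062218 − 1 → 622 basis points.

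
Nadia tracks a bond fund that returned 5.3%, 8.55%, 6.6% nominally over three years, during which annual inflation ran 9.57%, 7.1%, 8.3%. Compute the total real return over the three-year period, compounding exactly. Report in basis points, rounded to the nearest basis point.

Nominal growth factor = 1.0530 × 1.0855 × 1.0660 = 1.218472
Price-level growth factor = 1.0957 × 1.0710 × 1.0830 = 1.270895
Real growth factor = 1.218472 / 1.270895 = 0.958751
Total real return = 0.958751 − 1 → -412 basis points.

-412 basis points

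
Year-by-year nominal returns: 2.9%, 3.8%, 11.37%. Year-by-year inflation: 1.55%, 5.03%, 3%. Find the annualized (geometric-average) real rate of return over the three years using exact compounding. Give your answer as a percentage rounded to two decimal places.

Compound the nominal returns: 1.0290 × 1.0380 × 1.1137 = 1.18954520.
Compound inflation: 1.0155 × 1.0503 × 1.0300 = 1.09857704.
Deflate: 1.18954520 / 1.09857704 = 1.08280544.
Annualized real rate = 1.08280544^(1/3) − 1 = 2.6873% → 2.69%.

2.69%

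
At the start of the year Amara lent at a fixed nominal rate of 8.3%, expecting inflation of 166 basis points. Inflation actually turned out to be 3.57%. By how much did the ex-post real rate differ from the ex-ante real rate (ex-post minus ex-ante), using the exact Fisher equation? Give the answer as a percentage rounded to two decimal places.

Ex-ante: (1 + 0.0830)/(1 + 0.0166) − 1 = 6.5316%
Ex-post: (1 + 0.0830)/(1 + 0.0357) − 1 = 4.5670%
Difference (ex-post − ex-ante) = -1.9646% → -1.96%.

-1.96%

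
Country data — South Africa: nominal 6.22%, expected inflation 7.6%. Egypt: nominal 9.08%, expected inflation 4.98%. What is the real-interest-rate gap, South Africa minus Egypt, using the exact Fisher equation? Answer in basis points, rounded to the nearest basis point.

-519 basis points

South Africa: (1 + 0.0622)/(1 + 0.0760) − 1 = -1.2825%
Egypt: (1 + 0.0908)/(1 + 0.0498) − 1 = 3.9055%
Differential = -1.2825% − 3.9055% = -5.1880% → -519 basis points.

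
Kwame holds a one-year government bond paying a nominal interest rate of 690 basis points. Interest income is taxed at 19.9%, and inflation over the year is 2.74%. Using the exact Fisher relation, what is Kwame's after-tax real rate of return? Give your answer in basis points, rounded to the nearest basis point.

After-tax nominal return = 6.9% × (1 − 0.199) = 5.5269%.
1 + r = 1.055269 / 1.02740 = 1.027126
After-tax real rate = 1.027126 − 1 → 271 basis points.

271 basis points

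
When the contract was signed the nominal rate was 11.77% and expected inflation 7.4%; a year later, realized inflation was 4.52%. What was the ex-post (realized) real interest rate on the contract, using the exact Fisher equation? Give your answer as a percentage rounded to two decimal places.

6.94%

Ex-post: (1 + 0.1177)/(1 + 0.0452) − 1 = 6.9365%
So the realized real rate is 6.94%.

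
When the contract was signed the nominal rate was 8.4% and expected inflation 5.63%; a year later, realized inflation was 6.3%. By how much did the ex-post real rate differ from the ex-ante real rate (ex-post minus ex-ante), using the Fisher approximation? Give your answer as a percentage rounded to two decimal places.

-0.67%

Ex-ante: 8.4% − 5.63% = 2.770%
Ex-post: 8.4% − 6.3% = 2.100%
Difference (ex-post − ex-ante) = -0.6700% → -0.67%.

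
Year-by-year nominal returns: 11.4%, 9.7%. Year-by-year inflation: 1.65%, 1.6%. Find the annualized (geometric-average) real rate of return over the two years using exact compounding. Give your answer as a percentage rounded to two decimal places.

Compound the nominal returns: 1.1140 × 1.0970 = 1.22205800.
Compound inflation: 1.0165 × 1.0160 = 1.03276400.
Deflate: 1.22205800 / 1.03276400 = 1.18328873.
Annualized real rate = 1.18328873^(1/2) − 1 = 8.7791% → 8.78%.

8.78%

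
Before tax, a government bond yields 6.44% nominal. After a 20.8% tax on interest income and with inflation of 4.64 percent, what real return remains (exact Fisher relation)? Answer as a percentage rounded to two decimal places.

0.44%

After-tax nominal return = 6.44% × (1 − 0.208) = 5.10048%.
1 + r = 1.0510048 / 1.04640 = 1.004401
After-tax real rate = 1.004401 − 1 → 0.44%.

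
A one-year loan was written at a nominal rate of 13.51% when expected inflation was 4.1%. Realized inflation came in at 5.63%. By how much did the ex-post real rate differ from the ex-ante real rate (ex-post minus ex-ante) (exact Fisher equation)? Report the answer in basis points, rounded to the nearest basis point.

Ex-ante: (1 + 0.1351)/(1 + 0.0410) − 1 = 9.0394%
Ex-post: (1 + 0.1351)/(1 + 0.0563) − 1 = 7.4600%
Difference (ex-post − ex-ante) = -1.5794% → -158 basis points.

-158 basis points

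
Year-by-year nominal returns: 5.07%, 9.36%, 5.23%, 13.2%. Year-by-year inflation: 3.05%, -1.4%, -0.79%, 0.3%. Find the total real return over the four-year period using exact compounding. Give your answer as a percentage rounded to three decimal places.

35.376%

Nominal growth factor = 1.0507 × 1.0936 × 1.0523 × 1.1320 = 1.368747
Price-level growth factor = 1.0305 × 0.9860 × 0.9921 × 1.0030 = 1.011070
Real growth factor = 1.368747 / 1.011070 = 1.353761
Total real return = 1.353761 − 1 → 35.376%.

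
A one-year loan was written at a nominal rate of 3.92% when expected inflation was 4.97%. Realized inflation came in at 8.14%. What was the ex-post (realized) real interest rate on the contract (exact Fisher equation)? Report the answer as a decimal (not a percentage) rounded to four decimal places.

Ex-post: (1 + 0.0392)/(1 + 0.0814) − 1 = -3.9023%
So the realized real rate is -0.0390.

-0.0390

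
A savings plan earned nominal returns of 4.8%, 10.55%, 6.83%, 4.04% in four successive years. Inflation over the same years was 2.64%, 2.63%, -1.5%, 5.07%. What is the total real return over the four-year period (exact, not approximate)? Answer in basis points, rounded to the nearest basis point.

Compound the nominal returns: 1.0480 × 1.1055 × 1.0683 × 1.0404 = 1.287697.
Compound inflation: 1.0264 × 1.0263 × 0.9850 × 1.0507 = 1.090199.
Deflate: 1.287697 / 1.090199 = 1.181157.
Total real return = 1.181157 − 1 → 1812 basis points.

1812 basis points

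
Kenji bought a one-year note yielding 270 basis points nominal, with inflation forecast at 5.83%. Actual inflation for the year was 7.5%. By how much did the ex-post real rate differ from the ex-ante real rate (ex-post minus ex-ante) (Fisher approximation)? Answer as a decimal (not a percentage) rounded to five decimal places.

-0.01670

Ex-ante: 2.7% − 5.83% = -3.130%
Ex-post: 2.7% − 7.5% = -4.800%
Difference (ex-post − ex-ante) = -1.6700% → -0.01670.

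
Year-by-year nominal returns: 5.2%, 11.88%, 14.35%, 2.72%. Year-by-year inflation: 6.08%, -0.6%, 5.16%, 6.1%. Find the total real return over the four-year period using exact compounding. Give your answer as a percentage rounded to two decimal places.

17.51%

Compound the nominal returns: 1.0520 × 1.1188 × 1.1435 × 1.0272 = 1.382482.
Compound inflation: 1.0608 × 0.9940 × 1.0516 × 1.0610 = 1.176484.
Deflate: 1.382482 / 1.176484 = 1.175096.
Total real return = 1.175096 − 1 → 17.51%.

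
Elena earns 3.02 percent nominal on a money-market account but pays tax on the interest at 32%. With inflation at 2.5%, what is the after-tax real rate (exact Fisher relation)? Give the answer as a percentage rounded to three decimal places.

After-tax nominal return = 3.02% × (1 − 0.32) = 2.0536%.
1 + r = 1.020536 / 1.02500 = 0.9956449
After-tax real rate = 0.9956449 − 1 → -0.436%.

-0.436%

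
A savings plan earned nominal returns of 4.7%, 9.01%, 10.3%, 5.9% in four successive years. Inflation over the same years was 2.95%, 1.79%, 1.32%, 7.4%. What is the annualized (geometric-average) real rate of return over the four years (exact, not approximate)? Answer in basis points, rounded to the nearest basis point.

398 basis points

Nominal growth factor = 1.0470 × 1.0901 × 1.1030 × 1.0590 = 1.33316681
Price-level growth factor = 1.0295 × 1.0179 × 1.0132 × 1.0740 = 1.14033099
Real growth factor = 1.33316681 / 1.14033099 = 1.16910513
Annualized real rate = 1.16910513^(1/4) − 1 = 3.9833% → 398 basis points.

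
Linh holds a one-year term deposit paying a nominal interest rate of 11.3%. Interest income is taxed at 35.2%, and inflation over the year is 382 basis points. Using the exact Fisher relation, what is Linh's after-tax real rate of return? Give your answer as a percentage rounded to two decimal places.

3.37%

After-tax nominal return = 11.3% × (1 − 0.352) = 7.3224%.
1 + r = 1.073224 / 1.03820 = 1.033735
After-tax real rate = 1.033735 − 1 → 3.37%.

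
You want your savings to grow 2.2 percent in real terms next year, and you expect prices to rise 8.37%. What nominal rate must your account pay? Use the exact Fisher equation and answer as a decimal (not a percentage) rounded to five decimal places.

0.10754

(1 + i) = (1 + r)(1 + π) = 1.02200 × 1.08370 = 1.1075414
i = 1.1075414 − 1, so the required nominal rate is 0.10754.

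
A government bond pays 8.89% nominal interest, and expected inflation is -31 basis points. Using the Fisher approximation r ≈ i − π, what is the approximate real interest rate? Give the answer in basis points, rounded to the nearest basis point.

920 basis points

r ≈ i − π = 8.89% − (-0.31%) = 920 basis points.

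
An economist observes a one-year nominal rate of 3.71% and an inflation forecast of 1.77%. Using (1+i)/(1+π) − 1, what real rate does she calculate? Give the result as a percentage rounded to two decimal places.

1.91%

1 + r = 1.03710 / 1.01770 = 1.019063
r = 1.019063 − 1 = 1.9063%, i.e. 1.91%.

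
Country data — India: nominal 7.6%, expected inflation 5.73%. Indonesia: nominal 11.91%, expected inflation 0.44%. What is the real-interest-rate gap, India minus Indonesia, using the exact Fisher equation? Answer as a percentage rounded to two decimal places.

-9.65%

India: (1 + 0.0760)/(1 + 0.0573) − 1 = 1.7687%
Indonesia: (1 + 0.1191)/(1 + 0.0044) − 1 = 11.4198%
Differential = 1.7687% − 11.4198% = -9.6511% → -9.65%.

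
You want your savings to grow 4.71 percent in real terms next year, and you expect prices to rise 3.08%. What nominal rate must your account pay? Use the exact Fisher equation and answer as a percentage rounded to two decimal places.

7.94%

(1 + i) = (1 + r)(1 + π) = 1.04710 × 1.03080 = 1.07935068
i = 1.07935068 − 1, so the required nominal rate is 7.94%.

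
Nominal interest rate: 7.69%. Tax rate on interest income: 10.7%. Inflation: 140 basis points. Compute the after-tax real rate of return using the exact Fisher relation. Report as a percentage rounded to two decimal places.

5.39%

After-tax nominal return = 7.69% × (1 − 0.107) = 6.86717%.
1 + r = 1.0686717 / 1.01400 = 1.053917
After-tax real rate = 1.053917 − 1 → 5.39%.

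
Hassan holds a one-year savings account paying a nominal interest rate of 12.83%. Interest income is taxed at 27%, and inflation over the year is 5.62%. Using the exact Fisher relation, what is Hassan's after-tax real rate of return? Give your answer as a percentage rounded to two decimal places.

3.55%

After-tax nominal return = 12.83% × (1 − 0.27) = 9.3659%.
1 + r = 1.093659 / 1.05620 = 1.035466
After-tax real rate = 1.035466 − 1 → 3.55%.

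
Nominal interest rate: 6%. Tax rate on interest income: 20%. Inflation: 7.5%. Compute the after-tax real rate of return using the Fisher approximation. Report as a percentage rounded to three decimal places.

-2.700%

After-tax nominal return = 6% × (1 − 0.2) = 4.8000%.
r ≈ 4.8000% − 7.5% → -2.700%.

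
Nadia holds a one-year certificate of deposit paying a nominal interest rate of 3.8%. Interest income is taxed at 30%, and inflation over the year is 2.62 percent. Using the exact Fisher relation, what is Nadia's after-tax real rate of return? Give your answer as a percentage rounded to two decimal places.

After-tax nominal return = 3.8% × (1 − 0.3) = 2.6600%.
1 + r = 1.02660 / 1.02620 = 1.000390
After-tax real rate = 1.000390 − 1 → 0.04%.

0.04%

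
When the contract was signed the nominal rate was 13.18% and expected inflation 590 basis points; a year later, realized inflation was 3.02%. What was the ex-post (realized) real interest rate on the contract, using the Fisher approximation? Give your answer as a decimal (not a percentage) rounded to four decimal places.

Ex-post: 13.18% − 3.02% = 10.160%
So the realized real rate is 0.1016.

0.1016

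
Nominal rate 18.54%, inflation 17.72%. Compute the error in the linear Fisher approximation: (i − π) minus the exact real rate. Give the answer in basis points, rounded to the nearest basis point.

Approximate: r ≈ 18.540% − 17.720% = 0.8200%
Exact: (1 + 0.1854)/(1 + 0.1772) − 1 = 0.6966%
Error = 0.8200% − 0.6966% = 0.1234% → 12 basis points.

12 basis points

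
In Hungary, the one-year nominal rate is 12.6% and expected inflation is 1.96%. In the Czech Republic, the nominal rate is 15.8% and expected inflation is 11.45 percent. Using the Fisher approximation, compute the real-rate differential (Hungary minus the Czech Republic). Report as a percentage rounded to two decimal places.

6.29%

Hungary: 12.6% − 1.96% = 10.640%
The Czech Republic: 15.8% − 11.45% = 4.350%
Differential = 6.290% → 6.29%.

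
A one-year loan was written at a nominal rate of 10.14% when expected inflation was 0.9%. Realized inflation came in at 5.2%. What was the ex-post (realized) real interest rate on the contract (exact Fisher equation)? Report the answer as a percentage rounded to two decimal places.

4.70%

Ex-post: (1 + 0.1014)/(1 + 0.0520) − 1 = 4.6958%
So the realized real rate is 4.70%.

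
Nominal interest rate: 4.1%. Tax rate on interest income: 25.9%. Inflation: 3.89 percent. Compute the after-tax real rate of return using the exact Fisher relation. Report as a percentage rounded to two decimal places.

-0.82%

After-tax nominal return = 4.1% × (1 − 0.259) = 3.0381%.
1 + r = 1.030381 / 1.03890 = 0.991800
After-tax real rate = 0.991800 − 1 → -0.82%.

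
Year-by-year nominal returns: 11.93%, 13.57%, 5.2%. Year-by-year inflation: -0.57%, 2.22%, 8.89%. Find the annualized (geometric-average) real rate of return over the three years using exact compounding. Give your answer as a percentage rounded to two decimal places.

Compound the nominal returns: 1.1193 × 1.1357 × 1.0520 = 1.33729084.
Compound inflation: 0.9943 × 1.0222 × 1.0889 = 1.10672906.
Deflate: 1.33729084 / 1.10672906 = 1.20832721.
Annualized real rate = 1.20832721^(1/3) − 1 = 6.5111% → 6.51%.

6.51%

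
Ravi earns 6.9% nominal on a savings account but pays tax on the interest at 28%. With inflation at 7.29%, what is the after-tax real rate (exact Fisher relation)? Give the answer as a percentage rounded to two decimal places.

-2.16%

After-tax nominal return = 6.9% × (1 − 0.28) = 4.9680%.
1 + r = 1.04968 / 1.07290 = 0.978358
After-tax real rate = 0.978358 − 1 → -2.16%.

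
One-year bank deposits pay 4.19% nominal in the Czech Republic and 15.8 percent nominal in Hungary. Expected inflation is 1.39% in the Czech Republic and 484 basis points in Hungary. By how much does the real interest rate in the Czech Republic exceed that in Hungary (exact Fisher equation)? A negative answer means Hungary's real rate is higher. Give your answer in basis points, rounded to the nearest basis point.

-769 basis points

The Czech Republic: (1 + 0.0419)/(1 + 0.0139) − 1 = 2.7616%
Hungary: (1 + 0.1580)/(1 + 0.0484) − 1 = 10.4540%
Differential = 2.7616% − 10.4540% = -7.6924% → -769 basis points.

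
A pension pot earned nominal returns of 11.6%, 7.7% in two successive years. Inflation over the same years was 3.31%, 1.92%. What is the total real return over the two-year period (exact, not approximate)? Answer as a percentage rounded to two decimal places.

Compound the nominal returns: 1.1160 × 1.0770 = 1.201932.
Compound inflation: 1.0331 × 1.0192 = 1.052936.
Deflate: 1.201932 / 1.052936 = 1.141506.
Total real return = 1.141506 − 1 → 14.15%.

14.15%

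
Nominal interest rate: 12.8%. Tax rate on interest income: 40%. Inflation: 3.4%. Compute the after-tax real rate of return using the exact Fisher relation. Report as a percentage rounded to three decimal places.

4.139%

After-tax nominal return = 12.8% × (1 − 0.4) = 7.6800%.
1 + r = 1.07680 / 1.03400 = 1.041393
After-tax real rate = 1.041393 − 1 → 4.139%.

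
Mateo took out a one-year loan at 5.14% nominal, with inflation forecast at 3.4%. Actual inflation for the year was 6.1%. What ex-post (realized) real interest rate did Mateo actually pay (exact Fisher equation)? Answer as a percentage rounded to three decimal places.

-0.905%

Ex-post: (1 + 0.0514)/(1 + 0.0610) − 1 = -0.9048%
So the realized real rate is -0.905%.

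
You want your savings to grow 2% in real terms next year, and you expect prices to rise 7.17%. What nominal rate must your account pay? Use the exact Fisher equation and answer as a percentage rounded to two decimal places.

9.31%

(1 + i) = (1 + r)(1 + π) = 1.02000 × 1.07170 = 1.093134
i = 1.093134 − 1, so the required nominal rate is 9.31%.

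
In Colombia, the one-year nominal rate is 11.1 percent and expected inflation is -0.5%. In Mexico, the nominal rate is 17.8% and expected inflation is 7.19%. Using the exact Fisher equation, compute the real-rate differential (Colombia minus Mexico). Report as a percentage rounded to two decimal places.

Colombia: (1 + 0.1110)/(1 − 0.0050) − 1 = 11.6583%
Mexico: (1 + 0.1780)/(1 + 0.0719) − 1 = 9.8983%
Differential = 11.6583% − 9.8983% = 1.7600% → 1.76%.

1.76%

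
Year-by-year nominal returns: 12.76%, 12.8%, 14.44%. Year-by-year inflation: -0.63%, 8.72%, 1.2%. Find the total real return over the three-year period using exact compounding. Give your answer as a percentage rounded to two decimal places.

33.14%

Compound the nominal returns: 1.1276 × 1.1280 × 1.1444 = 1.455600.
Compound inflation: 0.9937 × 1.0872 × 1.0120 = 1.093315.
Deflate: 1.455600 / 1.093315 = 1.331364.
Total real return = 1.331364 − 1 → 33.14%.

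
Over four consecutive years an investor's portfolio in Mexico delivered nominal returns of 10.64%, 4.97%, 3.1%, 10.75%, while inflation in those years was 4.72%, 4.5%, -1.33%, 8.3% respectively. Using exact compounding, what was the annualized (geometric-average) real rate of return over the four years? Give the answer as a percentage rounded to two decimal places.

Nominal growth factor = 1.1064 × 1.0497 × 1.0310 × 1.1075 = 1.32611065
Price-level growth factor = 1.0472 × 1.0450 × 0.9867 × 1.0830 = 1.16939036
Real growth factor = 1.32611065 / 1.16939036 = 1.13401880
Annualized real rate = 1.13401880^(1/4) − 1 = 3.1941% → 3.19%.

3.19%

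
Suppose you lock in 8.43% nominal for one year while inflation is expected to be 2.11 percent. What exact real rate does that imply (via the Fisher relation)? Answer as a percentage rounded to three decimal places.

6.189%

By the Fisher relation, 1 + r = (1 + i)/(1 + π).
1 + r = 1.08430 / 1.02110 = 1.061894
r = 1.061894 − 1 = 6.1894%, i.e. 6.189%.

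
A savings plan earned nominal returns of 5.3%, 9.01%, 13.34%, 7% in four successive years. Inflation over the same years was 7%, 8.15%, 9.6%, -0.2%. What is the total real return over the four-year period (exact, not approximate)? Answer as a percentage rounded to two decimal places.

9.98%

Nominal growth factor = 1.0530 × 1.0901 × 1.1334 × 1.0700 = 1.392072
Price-level growth factor = 1.0700 × 1.0815 × 1.0960 × 0.9980 = 1.265760
Real growth factor = 1.392072 / 1.265760 = 1.099791
Total real return = 1.099791 − 1 → 9.98%.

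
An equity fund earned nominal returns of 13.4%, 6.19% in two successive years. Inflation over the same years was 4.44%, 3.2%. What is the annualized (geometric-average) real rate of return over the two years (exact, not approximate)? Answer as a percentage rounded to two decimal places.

Nominal growth factor = 1.1340 × 1.0619 = 1.20419460
Price-level growth factor = 1.0444 × 1.0320 = 1.07782080
Real growth factor = 1.20419460 / 1.07782080 = 1.11724936
Annualized real rate = 1.11724936^(1/2) − 1 = 5.7000% → 5.70%.

5.70%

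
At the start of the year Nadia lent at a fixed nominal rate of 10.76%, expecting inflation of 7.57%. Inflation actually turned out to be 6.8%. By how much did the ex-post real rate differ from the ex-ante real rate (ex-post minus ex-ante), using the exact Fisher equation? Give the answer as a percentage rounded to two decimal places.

Ex-ante: (1 + 0.1076)/(1 + 0.0757) − 1 = 2.9655%
Ex-post: (1 + 0.1076)/(1 + 0.0680) − 1 = 3.7079%
Difference (ex-post − ex-ante) = 0.7424% → 0.74%.

0.74%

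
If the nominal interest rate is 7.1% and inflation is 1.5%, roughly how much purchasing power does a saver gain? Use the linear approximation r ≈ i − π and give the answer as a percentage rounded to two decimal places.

5.60%

r ≈ i − π = 7.1% − 1.5% = 5.60%.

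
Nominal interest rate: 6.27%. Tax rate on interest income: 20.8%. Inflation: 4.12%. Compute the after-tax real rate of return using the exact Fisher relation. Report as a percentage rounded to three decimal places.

0.812%

After-tax nominal return = 6.27% × (1 − 0.208) = 4.96584%.
1 + r = 1.0496584 / 1.04120 = 1.008124
After-tax real rate = 1.008124 − 1 → 0.812%.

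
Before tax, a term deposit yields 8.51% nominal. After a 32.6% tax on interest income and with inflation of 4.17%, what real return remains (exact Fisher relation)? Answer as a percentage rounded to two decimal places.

1.50%

After-tax nominal return = 8.51% × (1 − 0.326) = 5.73574%.
1 + r = 1.0573574 / 1.04170 = 1.015031
After-tax real rate = 1.015031 − 1 → 1.50%.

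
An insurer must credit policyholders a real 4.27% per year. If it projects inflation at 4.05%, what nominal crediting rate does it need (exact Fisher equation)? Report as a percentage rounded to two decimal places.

(1 + i) = (1 + r)(1 + π) = 1.04270 × 1.04050 = 1.08492935
i = 1.08492935 − 1, so the required nominal rate is 8.49%.

8.49%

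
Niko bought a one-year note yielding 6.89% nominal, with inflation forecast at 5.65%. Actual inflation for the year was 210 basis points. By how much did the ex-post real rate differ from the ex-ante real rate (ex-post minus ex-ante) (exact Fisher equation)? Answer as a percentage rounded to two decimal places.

Ex-ante: (1 + 0.0689)/(1 + 0.0565) − 1 = 1.1737%
Ex-post: (1 + 0.0689)/(1 + 0.0210) − 1 = 4.6915%
Difference (ex-post − ex-ante) = 3.5178% → 3.52%.

3.52%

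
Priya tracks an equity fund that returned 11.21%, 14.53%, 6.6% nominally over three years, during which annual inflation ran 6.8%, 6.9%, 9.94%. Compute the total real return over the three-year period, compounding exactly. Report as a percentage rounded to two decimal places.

Nominal growth factor = 1.1121 × 1.1453 × 1.0660 = 1.357752
Price-level growth factor = 1.0680 × 1.0690 × 1.0994 = 1.255176
Real growth factor = 1.357752 / 1.255176 = 1.081722
Total real return = 1.081722 − 1 → 8.17%.

8.17%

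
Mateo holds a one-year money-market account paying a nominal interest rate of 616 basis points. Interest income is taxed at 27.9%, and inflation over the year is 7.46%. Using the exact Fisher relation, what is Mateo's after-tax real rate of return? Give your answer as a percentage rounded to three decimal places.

After-tax nominal return = 6.16% × (1 − 0.279) = 4.44136%.
1 + r = 1.0444136 / 1.07460 = 0.971909
After-tax real rate = 0.971909 − 1 → -2.809%.

-2.809%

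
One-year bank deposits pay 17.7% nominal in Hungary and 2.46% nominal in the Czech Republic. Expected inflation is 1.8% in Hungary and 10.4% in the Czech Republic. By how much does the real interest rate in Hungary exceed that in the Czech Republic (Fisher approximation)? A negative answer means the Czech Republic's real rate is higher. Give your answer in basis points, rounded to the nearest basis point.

Hungary: 17.7% − 1.8% = 15.900%
The Czech Republic: 2.46% − 10.4% = -7.940%
Differential = 23.840% → 2384 basis points.

2384 basis points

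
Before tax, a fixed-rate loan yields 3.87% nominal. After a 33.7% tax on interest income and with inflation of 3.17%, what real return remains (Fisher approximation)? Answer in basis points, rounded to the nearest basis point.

After-tax nominal return = 3.87% × (1 − 0.337) = 2.56581%.
r ≈ 2.56581% − 3.17% → -60 basis points.

-60 basis points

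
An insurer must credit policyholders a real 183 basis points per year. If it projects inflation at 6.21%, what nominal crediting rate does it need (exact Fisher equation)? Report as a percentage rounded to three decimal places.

8.154%

(1 + i) = (1 + r)(1 + π) = 1.01830 × 1.06210 = 1.08153643
i = 1.08153643 − 1, so the required nominal rate is 8.154%.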